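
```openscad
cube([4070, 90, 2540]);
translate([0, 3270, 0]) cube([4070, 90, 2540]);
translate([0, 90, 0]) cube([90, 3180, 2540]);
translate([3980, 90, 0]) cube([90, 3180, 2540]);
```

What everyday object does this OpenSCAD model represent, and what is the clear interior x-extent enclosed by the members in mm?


A house (or room) frame. The interior width is 3890 mm.

Four 2540 mm walls enclosing a rectangle with no floor or roof — a room or house frame. Outside width is 4070 mm and wall thickness is 90 mm, so the interior width is 4070 − 2 × 90 = 3890 mm.


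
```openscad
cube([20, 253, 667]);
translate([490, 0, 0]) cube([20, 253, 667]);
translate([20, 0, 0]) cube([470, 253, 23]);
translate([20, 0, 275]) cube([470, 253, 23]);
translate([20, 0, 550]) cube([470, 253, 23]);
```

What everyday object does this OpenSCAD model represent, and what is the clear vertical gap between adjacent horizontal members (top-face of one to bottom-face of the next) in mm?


A bookshelf. The clear shelf gap is 252 mm.

Two tall side panels with 3 horizontal boards between them — a bookshelf. The first two shelf undersides are at z = 0 and z = 275; with shelf thickness 23, the clear gap is 275 − 0 − 23 = 252 mm.


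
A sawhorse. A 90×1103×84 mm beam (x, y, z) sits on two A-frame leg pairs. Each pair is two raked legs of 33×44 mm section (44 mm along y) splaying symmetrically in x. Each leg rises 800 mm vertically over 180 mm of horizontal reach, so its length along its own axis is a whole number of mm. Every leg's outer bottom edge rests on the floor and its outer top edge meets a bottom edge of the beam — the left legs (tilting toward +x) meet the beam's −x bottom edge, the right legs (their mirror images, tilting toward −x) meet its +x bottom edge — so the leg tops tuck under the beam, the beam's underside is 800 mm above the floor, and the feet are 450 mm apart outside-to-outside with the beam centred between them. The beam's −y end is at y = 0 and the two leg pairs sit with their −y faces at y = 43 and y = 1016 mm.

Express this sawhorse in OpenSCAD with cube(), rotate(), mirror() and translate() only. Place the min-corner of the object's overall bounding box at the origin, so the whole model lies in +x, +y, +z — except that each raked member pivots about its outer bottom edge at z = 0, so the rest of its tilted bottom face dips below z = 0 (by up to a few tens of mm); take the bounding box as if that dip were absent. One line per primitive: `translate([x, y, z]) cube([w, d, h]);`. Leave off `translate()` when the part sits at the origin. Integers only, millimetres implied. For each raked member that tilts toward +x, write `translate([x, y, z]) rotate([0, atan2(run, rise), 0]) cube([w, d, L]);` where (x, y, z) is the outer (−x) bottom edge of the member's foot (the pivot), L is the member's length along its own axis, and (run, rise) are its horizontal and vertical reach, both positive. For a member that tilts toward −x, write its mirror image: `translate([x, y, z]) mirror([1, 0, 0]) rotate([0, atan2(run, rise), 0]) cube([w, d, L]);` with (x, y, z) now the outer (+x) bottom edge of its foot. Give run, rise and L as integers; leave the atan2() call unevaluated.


translate([180, 0, 800]) cube([90, 1103, 84]);
translate([0, 43, 0]) rotate([0, atan2(180, 800), 0]) cube([33, 44, 820]);
translate([450, 43, 0]) mirror([1, 0, 0]) rotate([0, atan2(180, 800), 0]) cube([33, 44, 820]);
translate([0, 1016, 0]) rotate([0, atan2(180, 800), 0]) cube([33, 44, 820]);
translate([450, 1016, 0]) mirror([1, 0, 0]) rotate([0, atan2(180, 800), 0]) cube([33, 44, 820]);


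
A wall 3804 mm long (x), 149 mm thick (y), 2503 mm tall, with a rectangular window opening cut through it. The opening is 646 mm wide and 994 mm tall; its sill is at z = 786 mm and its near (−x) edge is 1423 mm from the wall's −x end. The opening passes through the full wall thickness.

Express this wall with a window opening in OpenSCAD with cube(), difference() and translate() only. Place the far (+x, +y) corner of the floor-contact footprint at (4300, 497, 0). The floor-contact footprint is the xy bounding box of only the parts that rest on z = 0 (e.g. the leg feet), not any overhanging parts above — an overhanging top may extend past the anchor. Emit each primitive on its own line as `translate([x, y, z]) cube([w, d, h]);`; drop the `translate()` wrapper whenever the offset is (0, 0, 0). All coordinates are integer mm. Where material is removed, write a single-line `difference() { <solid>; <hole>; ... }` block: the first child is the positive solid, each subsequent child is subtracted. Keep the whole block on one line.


difference() { translate([496, 348, 0]) cube([3804, 149, 2503]); translate([1919, 348, 786]) cube([646, 149, 994]); }


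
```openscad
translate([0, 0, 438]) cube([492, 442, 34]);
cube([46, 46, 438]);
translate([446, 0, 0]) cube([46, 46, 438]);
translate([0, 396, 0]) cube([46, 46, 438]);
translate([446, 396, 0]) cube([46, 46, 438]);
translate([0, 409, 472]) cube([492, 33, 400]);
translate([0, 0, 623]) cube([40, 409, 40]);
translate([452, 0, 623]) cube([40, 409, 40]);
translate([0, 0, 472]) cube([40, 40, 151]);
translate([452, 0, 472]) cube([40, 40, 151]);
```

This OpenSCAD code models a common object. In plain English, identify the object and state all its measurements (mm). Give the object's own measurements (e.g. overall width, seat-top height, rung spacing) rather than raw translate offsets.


A chair. The seat is a 492×442×34 mm slab with its top at z = 472 mm, on four 46×46 mm corner legs (flush with the seat edges, standing on z = 0). A flat backrest 33 mm thick, 400 mm tall, spans the full seat width and rises from the seat top along its +y edge, rear face flush with the rear of the seat. Two armrests of 40×40 mm section run along each side from the seat's front edge to the front of the backrest, top faces 191 mm above the seat top and outer faces flush with the seat's x-edges; a 40×40 mm post under the front of each armrest stands on the seat at the front corner.


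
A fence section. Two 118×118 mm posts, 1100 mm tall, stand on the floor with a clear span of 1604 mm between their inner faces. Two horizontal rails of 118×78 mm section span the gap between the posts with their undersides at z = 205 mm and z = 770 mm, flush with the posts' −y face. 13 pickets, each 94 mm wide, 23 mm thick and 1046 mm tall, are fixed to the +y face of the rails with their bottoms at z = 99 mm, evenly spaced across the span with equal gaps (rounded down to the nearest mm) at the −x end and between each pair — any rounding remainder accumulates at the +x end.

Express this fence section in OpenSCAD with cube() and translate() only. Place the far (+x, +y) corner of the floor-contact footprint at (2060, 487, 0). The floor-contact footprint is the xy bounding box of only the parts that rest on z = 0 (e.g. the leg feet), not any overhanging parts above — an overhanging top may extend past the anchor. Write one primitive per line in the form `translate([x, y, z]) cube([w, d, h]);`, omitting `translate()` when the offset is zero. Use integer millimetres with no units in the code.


translate([220, 369, 0]) cube([118, 118, 1100]);
translate([1942, 369, 0]) cube([118, 118, 1100]);
translate([338, 369, 205]) cube([1604, 118, 78]);
translate([338, 369, 770]) cube([1604, 118, 78]);
translate([365, 487, 99]) cube([94, 23, 1046]);
translate([486, 487, 99]) cube([94, 23, 1046]);
translate([607, 487, 99]) cube([94, 23, 1046]);
translate([728, 487, 99]) cube([94, 23, 1046]);
translate([849, 487, 99]) cube([94, 23, 1046]);
translate([970, 487, 99]) cube([94, 23, 1046]);
translate([1091, 487, 99]) cube([94, 23, 1046]);
translate([1212, 487, 99]) cube([94, 23, 1046]);
translate([1333, 487, 99]) cube([94, 23, 1046]);
translate([1454, 487, 99]) cube([94, 23, 1046]);
translate([1575, 487, 99]) cube([94, 23, 1046]);
translate([1696, 487, 99]) cube([94, 23, 1046]);
translate([1817, 487, 99]) cube([94, 23, 1046]);


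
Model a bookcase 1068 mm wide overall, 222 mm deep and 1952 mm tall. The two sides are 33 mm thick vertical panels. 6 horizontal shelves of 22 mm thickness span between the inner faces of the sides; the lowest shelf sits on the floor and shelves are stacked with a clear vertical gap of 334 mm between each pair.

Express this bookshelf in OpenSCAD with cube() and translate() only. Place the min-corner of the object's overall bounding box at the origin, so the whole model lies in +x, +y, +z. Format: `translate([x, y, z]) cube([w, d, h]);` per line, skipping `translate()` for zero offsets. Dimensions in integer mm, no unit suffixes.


cube([33, 222, 1952]);
translate([1035, 0, 0]) cube([33, 222, 1952]);
translate([33, 0, 0]) cube([1002, 222, 22]);
translate([33, 0, 356]) cube([1002, 222, 22]);
translate([33, 0, 712]) cube([1002, 222, 22]);
translate([33, 0, 1068]) cube([1002, 222, 22]);
translate([33, 0, 1424]) cube([1002, 222, 22]);
translate([33, 0, 1780]) cube([1002, 222, 22]);


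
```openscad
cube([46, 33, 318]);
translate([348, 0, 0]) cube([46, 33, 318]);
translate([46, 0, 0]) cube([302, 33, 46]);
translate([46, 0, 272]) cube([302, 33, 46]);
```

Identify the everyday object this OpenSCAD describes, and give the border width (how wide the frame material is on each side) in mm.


A picture frame. The border width is 46 mm.

Four thin pieces enclosing a rectangular opening — a picture frame. The two full-height stiles are 318 mm tall; the top rail sits at z = 272 and is 46 mm tall, so the border above the opening is 318 − 272 = 46 mm, matching the stile x-width.


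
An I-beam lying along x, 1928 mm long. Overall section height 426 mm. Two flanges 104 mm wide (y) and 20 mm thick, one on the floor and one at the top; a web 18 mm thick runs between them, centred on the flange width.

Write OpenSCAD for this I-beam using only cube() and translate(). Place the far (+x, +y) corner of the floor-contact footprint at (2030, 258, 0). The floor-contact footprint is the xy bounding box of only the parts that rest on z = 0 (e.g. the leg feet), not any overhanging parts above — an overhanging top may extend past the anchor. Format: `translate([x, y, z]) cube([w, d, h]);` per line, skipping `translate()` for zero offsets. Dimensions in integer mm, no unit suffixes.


translate([102, 154, 0]) cube([1928, 104, 20]);
translate([102, 197, 20]) cube([1928, 18, 386]);
translate([102, 154, 406]) cube([1928, 104, 20]);


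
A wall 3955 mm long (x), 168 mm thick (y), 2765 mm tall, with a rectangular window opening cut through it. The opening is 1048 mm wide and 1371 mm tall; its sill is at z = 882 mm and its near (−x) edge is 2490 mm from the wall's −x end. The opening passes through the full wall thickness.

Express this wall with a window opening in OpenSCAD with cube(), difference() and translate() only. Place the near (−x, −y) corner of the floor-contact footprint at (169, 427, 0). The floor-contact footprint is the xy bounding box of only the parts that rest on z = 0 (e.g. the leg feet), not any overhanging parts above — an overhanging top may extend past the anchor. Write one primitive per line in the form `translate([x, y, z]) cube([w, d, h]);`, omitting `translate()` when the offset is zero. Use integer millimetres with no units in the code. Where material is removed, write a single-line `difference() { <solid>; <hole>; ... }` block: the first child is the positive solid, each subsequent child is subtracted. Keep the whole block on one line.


difference() { translate([169, 427, 0]) cube([3955, 168, 2765]); translate([2659, 427, 882]) cube([1048, 168, 1371]); }


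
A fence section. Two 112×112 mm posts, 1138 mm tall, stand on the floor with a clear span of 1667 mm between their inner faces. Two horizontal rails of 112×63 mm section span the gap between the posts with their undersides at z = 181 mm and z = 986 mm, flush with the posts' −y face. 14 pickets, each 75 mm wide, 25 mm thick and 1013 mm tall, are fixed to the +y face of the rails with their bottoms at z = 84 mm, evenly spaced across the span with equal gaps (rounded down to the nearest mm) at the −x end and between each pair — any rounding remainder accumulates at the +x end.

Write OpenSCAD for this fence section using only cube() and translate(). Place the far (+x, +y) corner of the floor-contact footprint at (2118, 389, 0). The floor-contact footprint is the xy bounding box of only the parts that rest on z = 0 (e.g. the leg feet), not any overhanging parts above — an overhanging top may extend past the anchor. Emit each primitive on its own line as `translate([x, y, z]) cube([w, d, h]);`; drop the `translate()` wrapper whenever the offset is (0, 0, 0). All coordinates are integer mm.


translate([227, 277, 0]) cube([112, 112, 1138]);
translate([2006, 277, 0]) cube([112, 112, 1138]);
translate([339, 277, 181]) cube([1667, 112, 63]);
translate([339, 277, 986]) cube([1667, 112, 63]);
translate([380, 389, 84]) cube([75, 25, 1013]);
translate([496, 389, 84]) cube([75, 25, 1013]);
translate([612, 389, 84]) cube([75, 25, 1013]);
translate([728, 389, 84]) cube([75, 25, 1013]);
translate([844, 389, 84]) cube([75, 25, 1013]);
translate([960, 389, 84]) cube([75, 25, 1013]);
translate([1076, 389, 84]) cube([75, 25, 1013]);
translate([1192, 389, 84]) cube([75, 25, 1013]);
translate([1308, 389, 84]) cube([75, 25, 1013]);
translate([1424, 389, 84]) cube([75, 25, 1013]);
translate([1540, 389, 84]) cube([75, 25, 1013]);
translate([1656, 389, 84]) cube([75, 25, 1013]);
translate([1772, 389, 84]) cube([75, 25, 1013]);
translate([1888, 389, 84]) cube([75, 25, 1013]);


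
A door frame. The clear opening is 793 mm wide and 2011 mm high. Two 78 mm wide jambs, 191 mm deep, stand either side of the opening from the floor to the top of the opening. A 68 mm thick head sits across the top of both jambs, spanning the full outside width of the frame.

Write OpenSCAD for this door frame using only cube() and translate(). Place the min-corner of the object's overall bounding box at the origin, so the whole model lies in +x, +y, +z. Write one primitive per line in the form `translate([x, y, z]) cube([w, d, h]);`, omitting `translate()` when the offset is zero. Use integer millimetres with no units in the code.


cube([78, 191, 2011]);
translate([871, 0, 0]) cube([78, 191, 2011]);
translate([0, 0, 2011]) cube([949, 191, 68]);


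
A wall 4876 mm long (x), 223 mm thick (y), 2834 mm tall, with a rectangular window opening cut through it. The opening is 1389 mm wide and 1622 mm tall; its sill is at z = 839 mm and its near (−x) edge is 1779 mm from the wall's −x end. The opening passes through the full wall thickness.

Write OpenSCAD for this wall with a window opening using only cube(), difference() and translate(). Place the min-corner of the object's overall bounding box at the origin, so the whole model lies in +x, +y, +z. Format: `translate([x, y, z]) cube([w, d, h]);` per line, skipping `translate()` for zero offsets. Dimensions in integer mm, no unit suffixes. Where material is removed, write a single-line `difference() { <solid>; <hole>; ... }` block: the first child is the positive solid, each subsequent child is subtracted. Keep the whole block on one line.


difference() { cube([4876, 223, 2834]); translate([1779, 0, 839]) cube([1389, 223, 1622]); }


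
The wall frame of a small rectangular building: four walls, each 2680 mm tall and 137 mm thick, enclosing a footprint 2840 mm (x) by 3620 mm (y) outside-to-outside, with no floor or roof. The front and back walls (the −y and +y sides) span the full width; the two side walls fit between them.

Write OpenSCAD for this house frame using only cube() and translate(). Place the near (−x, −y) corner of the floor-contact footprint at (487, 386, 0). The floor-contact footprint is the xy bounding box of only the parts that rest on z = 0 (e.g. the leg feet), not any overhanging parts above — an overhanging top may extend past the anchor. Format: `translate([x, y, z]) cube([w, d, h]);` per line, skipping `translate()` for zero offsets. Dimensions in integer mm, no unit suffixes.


translate([487, 386, 0]) cube([2840, 137, 2680]);
translate([487, 3869, 0]) cube([2840, 137, 2680]);
translate([487, 523, 0]) cube([137, 3346, 2680]);
translate([3190, 523, 0]) cube([137, 3346, 2680]);


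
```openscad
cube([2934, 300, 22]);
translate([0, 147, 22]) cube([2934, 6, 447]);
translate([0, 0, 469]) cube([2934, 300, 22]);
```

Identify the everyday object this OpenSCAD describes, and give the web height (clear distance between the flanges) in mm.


An I-beam. The web height is 447 mm.

Two wide flanges with a thin centred web — an I-beam. Overall 491 mm minus two 22 mm flanges gives a web of 491 − 2·22 = 447 mm.


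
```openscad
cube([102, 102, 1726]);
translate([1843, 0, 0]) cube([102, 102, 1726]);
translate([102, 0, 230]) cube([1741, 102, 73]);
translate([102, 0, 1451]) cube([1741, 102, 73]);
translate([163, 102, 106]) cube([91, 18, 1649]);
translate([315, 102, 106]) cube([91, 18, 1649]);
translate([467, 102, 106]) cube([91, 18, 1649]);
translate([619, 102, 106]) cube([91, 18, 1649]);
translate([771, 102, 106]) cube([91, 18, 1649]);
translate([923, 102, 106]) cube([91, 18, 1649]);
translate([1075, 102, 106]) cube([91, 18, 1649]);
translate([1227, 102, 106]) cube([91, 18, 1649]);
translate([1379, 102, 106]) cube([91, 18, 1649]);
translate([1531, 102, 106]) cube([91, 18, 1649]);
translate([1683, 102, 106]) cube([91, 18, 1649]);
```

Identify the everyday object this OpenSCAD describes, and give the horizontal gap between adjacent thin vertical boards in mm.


A fence section. The picket gap is 61 mm.

Two posts, two rails, 11 pickets — a fence section. Span 1741 mm holds 11 pickets of 91 mm with 12 equal gaps: ⌊(1741 − 11·91) / 12⌋ = 61 mm.


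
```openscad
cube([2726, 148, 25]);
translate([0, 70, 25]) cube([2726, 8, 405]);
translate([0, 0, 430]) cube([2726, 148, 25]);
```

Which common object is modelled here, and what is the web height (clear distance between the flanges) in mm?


An I-beam. The web height is 405 mm.

Two wide flanges with a thin centred web — an I-beam. Overall 455 mm minus two 25 mm flanges gives a web of 455 − 2·25 = 405 mm.


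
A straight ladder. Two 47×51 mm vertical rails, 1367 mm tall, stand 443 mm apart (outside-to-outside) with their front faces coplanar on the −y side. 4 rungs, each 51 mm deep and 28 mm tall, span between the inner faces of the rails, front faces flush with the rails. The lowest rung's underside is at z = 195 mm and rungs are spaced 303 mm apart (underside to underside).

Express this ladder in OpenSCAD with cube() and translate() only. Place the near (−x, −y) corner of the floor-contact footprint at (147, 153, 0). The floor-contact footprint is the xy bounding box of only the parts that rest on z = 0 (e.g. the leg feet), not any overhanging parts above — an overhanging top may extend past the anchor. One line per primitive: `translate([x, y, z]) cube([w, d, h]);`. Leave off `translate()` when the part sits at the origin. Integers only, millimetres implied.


translate([147, 153, 0]) cube([47, 51, 1367]);
translate([543, 153, 0]) cube([47, 51, 1367]);
translate([194, 153, 195]) cube([349, 51, 28]);
translate([194, 153, 498]) cube([349, 51, 28]);
translate([194, 153, 801]) cube([349, 51, 28]);
translate([194, 153, 1104]) cube([349, 51, 28]);


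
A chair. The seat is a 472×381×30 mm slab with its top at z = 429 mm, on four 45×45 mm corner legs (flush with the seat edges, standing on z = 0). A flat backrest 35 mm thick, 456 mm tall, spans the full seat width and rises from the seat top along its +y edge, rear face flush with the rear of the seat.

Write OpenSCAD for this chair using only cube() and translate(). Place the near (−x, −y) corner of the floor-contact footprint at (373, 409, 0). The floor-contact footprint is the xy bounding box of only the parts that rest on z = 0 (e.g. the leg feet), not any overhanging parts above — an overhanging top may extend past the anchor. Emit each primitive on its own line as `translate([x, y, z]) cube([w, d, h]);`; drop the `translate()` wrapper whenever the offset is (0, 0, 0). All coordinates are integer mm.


translate([373, 409, 399]) cube([472, 381, 30]);
translate([373, 409, 0]) cube([45, 45, 399]);
translate([800, 409, 0]) cube([45, 45, 399]);
translate([373, 745, 0]) cube([45, 45, 399]);
translate([800, 745, 0]) cube([45, 45, 399]);
translate([373, 755, 429]) cube([472, 35, 456]);


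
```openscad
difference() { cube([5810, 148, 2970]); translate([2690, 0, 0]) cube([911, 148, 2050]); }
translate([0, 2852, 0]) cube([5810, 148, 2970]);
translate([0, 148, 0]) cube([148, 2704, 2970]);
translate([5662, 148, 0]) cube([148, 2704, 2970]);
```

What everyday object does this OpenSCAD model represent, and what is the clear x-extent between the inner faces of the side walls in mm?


A single room. The interior width is 5514 mm.

Four walls enclosing a rectangle with a door in the front wall — a room. Outside width 5810 minus two 148 mm walls gives 5514 mm.


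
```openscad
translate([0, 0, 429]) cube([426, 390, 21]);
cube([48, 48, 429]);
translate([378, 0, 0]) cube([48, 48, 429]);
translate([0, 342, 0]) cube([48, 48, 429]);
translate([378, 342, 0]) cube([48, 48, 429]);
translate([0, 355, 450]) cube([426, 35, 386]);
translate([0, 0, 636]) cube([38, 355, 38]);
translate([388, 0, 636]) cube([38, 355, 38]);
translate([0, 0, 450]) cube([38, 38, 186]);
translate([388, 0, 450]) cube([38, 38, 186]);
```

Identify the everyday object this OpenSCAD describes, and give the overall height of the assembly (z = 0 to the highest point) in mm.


A chair. The overall height is 836 mm.

A slab on four corner posts with a tall panel at the back — a chair. The seat slab sits at z = 429 with thickness 21, and the 386 mm backrest starts at the seat top, so the overall height is 429 + 21 + 386 = 836 mm.


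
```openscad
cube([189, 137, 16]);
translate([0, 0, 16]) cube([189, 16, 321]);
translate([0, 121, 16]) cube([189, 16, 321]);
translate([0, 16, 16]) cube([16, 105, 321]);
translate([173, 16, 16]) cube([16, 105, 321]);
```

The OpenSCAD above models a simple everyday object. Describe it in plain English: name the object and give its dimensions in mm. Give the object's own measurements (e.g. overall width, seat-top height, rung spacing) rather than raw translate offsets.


An open-topped rectangular box: outside dimensions 189×137×337 mm, with a uniform wall and base thickness of 16 mm. The base is a full 189×137 slab on the floor; four walls sit on top of the base. The front and back walls (the −y and +y sides) span the full width; the two side walls fit between them.


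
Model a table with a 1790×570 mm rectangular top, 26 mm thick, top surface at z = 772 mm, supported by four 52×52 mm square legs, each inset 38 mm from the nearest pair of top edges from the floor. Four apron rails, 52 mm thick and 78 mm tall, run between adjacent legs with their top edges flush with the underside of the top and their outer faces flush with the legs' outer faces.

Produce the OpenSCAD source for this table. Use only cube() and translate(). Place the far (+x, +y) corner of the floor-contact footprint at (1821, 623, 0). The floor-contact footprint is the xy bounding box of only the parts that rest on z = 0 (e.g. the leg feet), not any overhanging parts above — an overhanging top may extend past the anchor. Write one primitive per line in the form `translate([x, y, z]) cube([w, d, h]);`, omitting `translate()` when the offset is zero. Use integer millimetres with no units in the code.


// leg_h = 772 - 26 = 746
// apron z = 746 - 78 = 668
translate([69, 91, 746]) cube([1790, 570, 26]);
translate([107, 129, 0]) cube([52, 52, 746]);
translate([1769, 129, 0]) cube([52, 52, 746]);
translate([107, 571, 0]) cube([52, 52, 746]);
translate([1769, 571, 0]) cube([52, 52, 746]);
translate([159, 129, 668]) cube([1610, 52, 78]);
translate([159, 571, 668]) cube([1610, 52, 78]);
translate([107, 181, 668]) cube([52, 390, 78]);
translate([1769, 181, 668]) cube([52, 390, 78]);


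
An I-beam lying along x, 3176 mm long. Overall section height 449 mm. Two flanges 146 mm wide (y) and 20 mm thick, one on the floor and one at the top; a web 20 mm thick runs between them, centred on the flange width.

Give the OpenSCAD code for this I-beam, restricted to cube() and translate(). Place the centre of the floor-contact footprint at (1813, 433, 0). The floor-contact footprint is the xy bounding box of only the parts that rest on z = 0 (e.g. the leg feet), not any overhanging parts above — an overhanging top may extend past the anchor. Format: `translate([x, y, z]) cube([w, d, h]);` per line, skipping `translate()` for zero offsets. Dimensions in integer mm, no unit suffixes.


translate([225, 360, 0]) cube([3176, 146, 20]);
translate([225, 423, 20]) cube([3176, 20, 409]);
translate([225, 360, 429]) cube([3176, 146, 20]);


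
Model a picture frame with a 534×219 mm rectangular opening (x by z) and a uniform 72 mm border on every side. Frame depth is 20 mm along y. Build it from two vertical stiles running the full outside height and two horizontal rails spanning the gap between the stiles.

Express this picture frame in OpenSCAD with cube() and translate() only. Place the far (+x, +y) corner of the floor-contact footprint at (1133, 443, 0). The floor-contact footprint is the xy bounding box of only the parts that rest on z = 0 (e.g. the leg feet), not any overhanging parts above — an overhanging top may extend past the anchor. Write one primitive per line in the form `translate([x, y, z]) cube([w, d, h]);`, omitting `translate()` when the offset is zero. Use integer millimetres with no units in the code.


translate([455, 423, 0]) cube([72, 20, 363]);
translate([1061, 423, 0]) cube([72, 20, 363]);
translate([527, 423, 0]) cube([534, 20, 72]);
translate([527, 423, 291]) cube([534, 20, 72]);


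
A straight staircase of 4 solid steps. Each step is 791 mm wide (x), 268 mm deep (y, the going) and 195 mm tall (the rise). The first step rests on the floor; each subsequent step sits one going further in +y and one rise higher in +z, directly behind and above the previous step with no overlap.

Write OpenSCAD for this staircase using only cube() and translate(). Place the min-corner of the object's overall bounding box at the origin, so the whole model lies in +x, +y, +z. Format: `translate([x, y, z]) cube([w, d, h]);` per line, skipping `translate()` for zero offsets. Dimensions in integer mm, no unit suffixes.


cube([791, 268, 195]);
translate([0, 268, 195]) cube([791, 268, 195]);
translate([0, 536, 390]) cube([791, 268, 195]);
translate([0, 804, 585]) cube([791, 268, 195]);


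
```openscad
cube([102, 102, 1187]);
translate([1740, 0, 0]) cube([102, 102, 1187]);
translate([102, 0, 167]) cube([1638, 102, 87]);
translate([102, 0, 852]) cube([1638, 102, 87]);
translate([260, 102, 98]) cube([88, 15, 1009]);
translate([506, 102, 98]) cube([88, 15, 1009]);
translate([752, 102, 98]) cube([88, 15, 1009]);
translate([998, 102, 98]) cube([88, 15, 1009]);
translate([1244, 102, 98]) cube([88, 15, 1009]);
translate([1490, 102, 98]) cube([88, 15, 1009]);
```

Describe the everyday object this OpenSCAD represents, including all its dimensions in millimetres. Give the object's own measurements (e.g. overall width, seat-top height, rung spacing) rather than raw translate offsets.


A fence section. Two 102×102 mm posts, 1187 mm tall, stand on the floor with a clear span of 1638 mm between their inner faces. Two horizontal rails of 102×87 mm section span the gap between the posts with their undersides at z = 167 mm and z = 852 mm, flush with the posts' −y face. 6 pickets, each 88 mm wide, 15 mm thick and 1009 mm tall, are fixed to the +y face of the rails with their bottoms at z = 98 mm, spaced across the span with a 158 mm gap after the −x post and between neighbouring pickets, with 162 mm left before the +x post.


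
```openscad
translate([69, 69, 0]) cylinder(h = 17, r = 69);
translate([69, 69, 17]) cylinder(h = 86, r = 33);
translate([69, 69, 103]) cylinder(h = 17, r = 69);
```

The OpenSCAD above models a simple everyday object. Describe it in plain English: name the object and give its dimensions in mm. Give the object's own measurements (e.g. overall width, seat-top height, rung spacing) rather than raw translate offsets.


A spool: two coaxial disc flanges of radius 69 mm and thickness 17 mm, joined by a core cylinder of radius 33 mm and height 86 mm. The lower flange rests on z = 0 and the three cylinders share a vertical axis.


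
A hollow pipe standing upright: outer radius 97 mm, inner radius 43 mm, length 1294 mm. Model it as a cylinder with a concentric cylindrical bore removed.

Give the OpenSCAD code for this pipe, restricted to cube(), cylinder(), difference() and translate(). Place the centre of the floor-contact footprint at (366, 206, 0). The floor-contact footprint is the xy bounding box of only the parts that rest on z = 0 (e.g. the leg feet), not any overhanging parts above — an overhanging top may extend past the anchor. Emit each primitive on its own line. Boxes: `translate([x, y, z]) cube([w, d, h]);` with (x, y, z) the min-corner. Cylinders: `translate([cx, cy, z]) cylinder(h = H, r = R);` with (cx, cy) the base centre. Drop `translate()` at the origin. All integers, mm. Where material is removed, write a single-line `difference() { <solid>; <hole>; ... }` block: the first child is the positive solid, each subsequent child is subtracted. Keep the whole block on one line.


difference() { translate([366, 206, 0]) cylinder(h = 1294, r = 97); translate([366, 206, 0]) cylinder(h = 1294, r = 43); }


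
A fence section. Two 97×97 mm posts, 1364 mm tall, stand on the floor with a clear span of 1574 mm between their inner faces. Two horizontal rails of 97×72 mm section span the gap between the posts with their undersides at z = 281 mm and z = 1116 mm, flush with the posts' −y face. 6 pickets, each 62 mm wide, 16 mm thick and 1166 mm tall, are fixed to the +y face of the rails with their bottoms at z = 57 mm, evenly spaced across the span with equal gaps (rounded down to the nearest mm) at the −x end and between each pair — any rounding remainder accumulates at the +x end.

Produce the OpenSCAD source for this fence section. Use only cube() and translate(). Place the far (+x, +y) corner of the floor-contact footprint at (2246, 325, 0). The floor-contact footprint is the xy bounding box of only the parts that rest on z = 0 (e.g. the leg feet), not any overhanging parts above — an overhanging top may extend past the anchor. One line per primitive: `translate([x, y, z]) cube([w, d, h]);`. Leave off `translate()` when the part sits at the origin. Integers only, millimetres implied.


translate([478, 228, 0]) cube([97, 97, 1364]);
translate([2149, 228, 0]) cube([97, 97, 1364]);
translate([575, 228, 281]) cube([1574, 97, 72]);
translate([575, 228, 1116]) cube([1574, 97, 72]);
translate([746, 325, 57]) cube([62, 16, 1166]);
translate([979, 325, 57]) cube([62, 16, 1166]);
translate([1212, 325, 57]) cube([62, 16, 1166]);
translate([1445, 325, 57]) cube([62, 16, 1166]);
translate([1678, 325, 57]) cube([62, 16, 1166]);
translate([1911, 325, 57]) cube([62, 16, 1166]);


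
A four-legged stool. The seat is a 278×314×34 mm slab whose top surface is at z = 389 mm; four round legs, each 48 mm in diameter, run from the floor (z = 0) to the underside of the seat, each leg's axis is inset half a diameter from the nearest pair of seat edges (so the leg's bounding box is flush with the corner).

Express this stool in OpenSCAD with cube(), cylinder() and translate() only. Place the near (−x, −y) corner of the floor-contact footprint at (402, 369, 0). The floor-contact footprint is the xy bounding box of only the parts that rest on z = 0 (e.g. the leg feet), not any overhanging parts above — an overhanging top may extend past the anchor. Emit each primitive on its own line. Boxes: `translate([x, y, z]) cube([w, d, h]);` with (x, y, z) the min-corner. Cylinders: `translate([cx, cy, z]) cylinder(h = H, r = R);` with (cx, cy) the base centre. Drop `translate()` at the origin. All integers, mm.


translate([402, 369, 355]) cube([278, 314, 34]);
translate([426, 393, 0]) cylinder(h = 355, r = 24);
translate([656, 393, 0]) cylinder(h = 355, r = 24);
translate([426, 659, 0]) cylinder(h = 355, r = 24);
translate([656, 659, 0]) cylinder(h = 355, r = 24);


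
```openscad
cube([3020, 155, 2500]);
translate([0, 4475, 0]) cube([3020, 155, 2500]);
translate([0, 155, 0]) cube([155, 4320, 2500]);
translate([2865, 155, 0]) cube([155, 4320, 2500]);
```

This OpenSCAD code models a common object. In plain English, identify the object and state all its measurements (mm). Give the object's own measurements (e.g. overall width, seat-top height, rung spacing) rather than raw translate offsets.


The wall frame of a small rectangular building: four walls, each 2500 mm tall and 155 mm thick, enclosing a footprint 3020 mm (x) by 4630 mm (y) outside-to-outside, with no floor or roof. The front and back walls (the −y and +y sides) span the full width; the two side walls fit between them.


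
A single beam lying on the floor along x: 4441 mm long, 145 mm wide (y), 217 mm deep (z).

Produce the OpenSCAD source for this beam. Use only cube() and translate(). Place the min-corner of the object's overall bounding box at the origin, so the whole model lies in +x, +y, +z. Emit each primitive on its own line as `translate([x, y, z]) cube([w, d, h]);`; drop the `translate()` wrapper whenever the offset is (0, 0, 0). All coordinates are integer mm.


cube([4441, 145, 217]);


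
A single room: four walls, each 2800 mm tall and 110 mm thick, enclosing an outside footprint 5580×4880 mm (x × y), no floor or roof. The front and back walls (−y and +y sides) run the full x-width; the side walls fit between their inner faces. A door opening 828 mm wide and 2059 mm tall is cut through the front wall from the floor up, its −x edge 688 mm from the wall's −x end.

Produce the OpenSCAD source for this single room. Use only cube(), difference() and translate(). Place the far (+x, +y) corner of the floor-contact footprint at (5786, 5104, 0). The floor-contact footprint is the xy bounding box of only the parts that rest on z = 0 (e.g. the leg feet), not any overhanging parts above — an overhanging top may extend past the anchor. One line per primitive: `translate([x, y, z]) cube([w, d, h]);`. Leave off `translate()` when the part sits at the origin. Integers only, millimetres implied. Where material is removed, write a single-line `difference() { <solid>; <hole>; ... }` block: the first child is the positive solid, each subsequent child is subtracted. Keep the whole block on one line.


difference() { translate([206, 224, 0]) cube([5580, 110, 2800]); translate([894, 224, 0]) cube([828, 110, 2059]); }
translate([206, 4994, 0]) cube([5580, 110, 2800]);
translate([206, 334, 0]) cube([110, 4660, 2800]);
translate([5676, 334, 0]) cube([110, 4660, 2800]);


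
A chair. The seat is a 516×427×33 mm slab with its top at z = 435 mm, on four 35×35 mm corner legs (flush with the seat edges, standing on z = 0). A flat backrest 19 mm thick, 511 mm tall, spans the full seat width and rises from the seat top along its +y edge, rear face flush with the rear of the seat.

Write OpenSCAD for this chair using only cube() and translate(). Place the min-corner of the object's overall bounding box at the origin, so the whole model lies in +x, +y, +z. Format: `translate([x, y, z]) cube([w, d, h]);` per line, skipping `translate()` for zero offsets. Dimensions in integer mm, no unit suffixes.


translate([0, 0, 402]) cube([516, 427, 33]);
cube([35, 35, 402]);
translate([481, 0, 0]) cube([35, 35, 402]);
translate([0, 392, 0]) cube([35, 35, 402]);
translate([481, 392, 0]) cube([35, 35, 402]);
translate([0, 408, 435]) cube([516, 19, 511]);


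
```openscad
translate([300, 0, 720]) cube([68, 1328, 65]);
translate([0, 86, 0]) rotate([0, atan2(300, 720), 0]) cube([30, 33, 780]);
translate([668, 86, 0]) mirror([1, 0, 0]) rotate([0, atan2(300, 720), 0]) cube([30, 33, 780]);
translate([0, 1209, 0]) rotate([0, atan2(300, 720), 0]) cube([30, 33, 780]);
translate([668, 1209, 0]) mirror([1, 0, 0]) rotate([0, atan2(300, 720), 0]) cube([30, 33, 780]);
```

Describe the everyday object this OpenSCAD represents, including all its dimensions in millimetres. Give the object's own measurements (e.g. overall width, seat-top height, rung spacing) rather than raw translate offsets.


A sawhorse. A 68×1328×65 mm beam (x, y, z) sits on two A-frame leg pairs. Each pair is two raked legs of 30×33 mm section (33 mm along y) splaying symmetrically in x. Each leg rises 720 mm vertically over 300 mm of horizontal reach and is 780 mm long along its own axis. Every leg's outer bottom edge rests on the floor and its outer top edge meets a bottom edge of the beam — the left legs (tilting toward +x) meet the beam's −x bottom edge, the right legs (their mirror images, tilting toward −x) meet its +x bottom edge — so the leg tops tuck under the beam, the beam's underside is 720 mm above the floor, and the feet are 668 mm apart outside-to-outside with the beam centred between them. The two leg pairs are set in 86 mm from either end of the beam.


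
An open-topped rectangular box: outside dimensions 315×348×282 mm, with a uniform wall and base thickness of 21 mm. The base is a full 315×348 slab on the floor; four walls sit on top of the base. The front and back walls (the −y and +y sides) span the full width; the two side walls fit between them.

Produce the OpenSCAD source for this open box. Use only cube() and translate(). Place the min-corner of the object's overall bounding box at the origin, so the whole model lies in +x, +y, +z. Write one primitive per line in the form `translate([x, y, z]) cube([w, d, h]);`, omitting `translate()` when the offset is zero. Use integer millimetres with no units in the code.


cube([315, 348, 21]);
translate([0, 0, 21]) cube([315, 21, 261]);
translate([0, 327, 21]) cube([315, 21, 261]);
translate([0, 21, 21]) cube([21, 306, 261]);
translate([294, 21, 21]) cube([21, 306, 261]);


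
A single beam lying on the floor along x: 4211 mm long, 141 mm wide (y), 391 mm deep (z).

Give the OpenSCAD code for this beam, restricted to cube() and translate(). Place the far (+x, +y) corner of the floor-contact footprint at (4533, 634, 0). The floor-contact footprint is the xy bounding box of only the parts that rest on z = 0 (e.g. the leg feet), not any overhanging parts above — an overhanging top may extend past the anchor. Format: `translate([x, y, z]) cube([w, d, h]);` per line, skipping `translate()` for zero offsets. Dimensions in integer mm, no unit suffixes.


translate([322, 493, 0]) cube([4211, 141, 391]);


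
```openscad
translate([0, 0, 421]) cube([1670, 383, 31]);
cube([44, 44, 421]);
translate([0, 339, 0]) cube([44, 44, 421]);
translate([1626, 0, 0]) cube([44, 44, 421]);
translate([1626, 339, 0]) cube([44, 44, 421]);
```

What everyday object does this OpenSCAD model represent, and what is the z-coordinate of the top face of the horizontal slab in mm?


A bench. The seat-top height is 452 mm.

A long slab on four corner posts — a bench. The slab sits at z = 421 with thickness 31, so the top is 421 + 31 = 452 mm.


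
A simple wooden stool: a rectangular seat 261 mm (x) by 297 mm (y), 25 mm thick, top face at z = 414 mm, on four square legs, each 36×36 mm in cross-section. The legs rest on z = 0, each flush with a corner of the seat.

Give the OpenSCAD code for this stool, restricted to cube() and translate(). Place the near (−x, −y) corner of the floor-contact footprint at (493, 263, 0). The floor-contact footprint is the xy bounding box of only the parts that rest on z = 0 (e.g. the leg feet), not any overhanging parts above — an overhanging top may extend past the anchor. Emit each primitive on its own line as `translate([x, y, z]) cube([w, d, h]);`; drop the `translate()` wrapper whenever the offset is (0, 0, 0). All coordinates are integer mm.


// leg_h = 414 - 25 = 389
translate([493, 263, 389]) cube([261, 297, 25]);
translate([493, 263, 0]) cube([36, 36, 389]);
translate([718, 263, 0]) cube([36, 36, 389]);
translate([493, 524, 0]) cube([36, 36, 389]);
translate([718, 524, 0]) cube([36, 36, 389]);
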